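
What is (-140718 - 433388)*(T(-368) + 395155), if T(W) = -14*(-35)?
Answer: -227142168370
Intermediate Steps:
T(W) = 490
(-140718 - 433388)*(T(-368) + 395155) = (-140718 - 433388)*(490 + 395155) = -574106*395645 = -227142168370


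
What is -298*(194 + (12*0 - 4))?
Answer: -56620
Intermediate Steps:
-298*(194 + (12*0 - 4)) = -298*(194 + (0 - 4)) = -298*(194 - 4) = -298*190 = -56620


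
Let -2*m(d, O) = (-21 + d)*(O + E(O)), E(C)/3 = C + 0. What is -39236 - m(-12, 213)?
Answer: -53294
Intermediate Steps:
E(C) = 3*C (E(C) = 3*(C + 0) = 3*C)
m(d, O) = -2*O*(-21 + d) (m(d, O) = -(-21 + d)*(O + 3*O)/2 = -(-21 + d)*4*O/2 = -2*O*(-21 + d))
-39236 - m(-12, 213) = -39236 - 2*213*(21 - 1*(-12)) = -39236 - 2*213*(21 + 12) = -39236 - 2*213*33 = -39236 - 1*14058 = -39236 - 14058 = -53294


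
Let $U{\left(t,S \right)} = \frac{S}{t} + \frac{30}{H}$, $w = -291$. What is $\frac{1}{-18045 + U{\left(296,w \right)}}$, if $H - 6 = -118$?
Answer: $- \frac{259}{4673979} \approx -5.5413 \cdot 10^{-5}$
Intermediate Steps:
$H = -112$ ($H = 6 - 118 = -112$)
$U{\left(t,S \right)} = - \frac{15}{56} + \frac{S}{t}$ ($U{\left(t,S \right)} = \frac{S}{t} + \frac{30}{-112} = \frac{S}{t} + 30 \left(- \frac{1}{112}\right) = \frac{S}{t} - \frac{15}{56} = - \frac{15}{56} + \frac{S}{t}$)
$\frac{1}{-18045 + U{\left(296,w \right)}} = \frac{1}{-18045 - \left(\frac{15}{56} + \frac{291}{296}\right)} = \frac{1}{-18045 - \frac{324}{259}} = \frac{1}{- \frac{4673979}{259}} = - \frac{259}{4673979}$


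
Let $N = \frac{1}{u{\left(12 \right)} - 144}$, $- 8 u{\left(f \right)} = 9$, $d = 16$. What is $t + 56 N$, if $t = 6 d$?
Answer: $\frac{111008}{1161} \approx 95.614$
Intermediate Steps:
$u{\left(f \right)} = - \frac{9}{8}$ ($u{\left(f \right)} = \left(- \frac{1}{8}\right) 9 = - \frac{9}{8}$)
$N = - \frac{8}{1161}$ ($N = \frac{1}{- \frac{9}{8} - 144} = \frac{1}{- \frac{1161}{8}} = - \frac{8}{1161} \approx -0.0068906$)
$t = 96$ ($t = 6 \cdot 16 = 96$)
$t + 56 N = 96 + 56 \left(- \frac{8}{1161}\right) = 96 - \frac{448}{1161} = \frac{111008}{1161}$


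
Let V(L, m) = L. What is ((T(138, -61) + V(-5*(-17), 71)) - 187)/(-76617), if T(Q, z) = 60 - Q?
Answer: 20/8513 ≈ 0.0023493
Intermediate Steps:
((T(138, -61) + V(-5*(-17), 71)) - 187)/(-76617) = (((60 - 1*138) - 5*(-17)) - 187)/(-76617) = (((60 - 138) + 85) - 187)*(-1/76617) = ((-78 + 85) - 187)*(-1/76617) = (7 - 187)*(-1/76617) = -180*(-1/76617) = 20/8513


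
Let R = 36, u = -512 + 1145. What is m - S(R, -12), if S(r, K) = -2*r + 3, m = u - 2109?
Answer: -1407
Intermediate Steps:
u = 633
m = -1476 (m = 633 - 2109 = -1476)
S(r, K) = 3 - 2*r
m - S(R, -12) = -1476 - (3 - 2*36) = -1476 - (3 - 72) = -1476 - 1*(-69) = -1476 + 69 = -1407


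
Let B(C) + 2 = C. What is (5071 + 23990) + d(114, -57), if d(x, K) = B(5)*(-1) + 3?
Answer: 29061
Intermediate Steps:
B(C) = -2 + C
d(x, K) = 0 (d(x, K) = (-2 + 5)*(-1) + 3 = 3*(-1) + 3 = -3 + 3 = 0)
(5071 + 23990) + d(114, -57) = (5071 + 23990) + 0 = 29061 + 0 = 29061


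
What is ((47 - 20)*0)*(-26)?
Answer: 0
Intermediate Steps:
((47 - 20)*0)*(-26) = (27*0)*(-26) = 0*(-26) = 0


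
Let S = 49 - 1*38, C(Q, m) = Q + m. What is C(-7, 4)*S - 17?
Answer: -50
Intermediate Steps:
S = 11 (S = 49 - 38 = 11)
C(-7, 4)*S - 17 = (-7 + 4)*11 - 17 = -3*11 - 17 = -33 - 17 = -50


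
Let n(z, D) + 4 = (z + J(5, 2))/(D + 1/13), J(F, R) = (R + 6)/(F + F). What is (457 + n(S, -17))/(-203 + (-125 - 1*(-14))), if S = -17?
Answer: -499353/345400 ≈ -1.4457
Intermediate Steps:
J(F, R) = (6 + R)/(2*F) (J(F, R) = (6 + R)/((2*F)) = (6 + R)*(1/(2*F)) = (6 + R)/(2*F))
n(z, D) = -4 + (⅘ + z)/(1/13 + D) (n(z, D) = -4 + (z + (½)*(6 + 2)/5)/(D + 1/13) = -4 + (z + (½)*(⅕)*8)/(D + 1/13) = -4 + (z + ⅘)/(1/13 + D) = -4 + (⅘ + z)/(1/13 + D))
(457 + n(S, -17))/(-203 + (-125 - 1*(-14))) = (457 + (32 - 260*(-17) + 65*(-17))/(5*(1 + 13*(-17))))/(-203 + (-125 - 1*(-14))) = (457 + (32 + 4420 - 1105)/(5*(1 - 221)))/(-203 + (-125 + 14)) = (457 + (⅕)*3347/(-220))/(-203 - 111) = (457 + (⅕)*(-1/220)*3347)/(-314) = (457 - 3347/1100)*(-1/314) = (499353/1100)*(-1/314) = -499353/345400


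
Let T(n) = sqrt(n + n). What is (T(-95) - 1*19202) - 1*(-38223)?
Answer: 19021 + I*sqrt(190) ≈ 19021.0 + 13.784*I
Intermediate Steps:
T(n) = sqrt(2)*sqrt(n) (T(n) = sqrt(2*n) = sqrt(2)*sqrt(n))
(T(-95) - 1*19202) - 1*(-38223) = (sqrt(2)*sqrt(-95) - 1*19202) - 1*(-38223) = (sqrt(2)*(I*sqrt(95)) - 19202) + 38223 = (I*sqrt(190) - 19202) + 38223 = (-19202 + I*sqrt(190)) + 38223 = 19021 + I*sqrt(190)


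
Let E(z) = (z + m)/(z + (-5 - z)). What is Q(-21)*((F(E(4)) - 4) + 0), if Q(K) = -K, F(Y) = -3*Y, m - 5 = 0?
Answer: 147/5 ≈ 29.400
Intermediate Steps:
m = 5 (m = 5 + 0 = 5)
E(z) = -1 - z/5 (E(z) = (z + 5)/(z + (-5 - z)) = (5 + z)/(-5) = (5 + z)*(-⅕) = -1 - z/5)
Q(-21)*((F(E(4)) - 4) + 0) = (-1*(-21))*((-3*(-1 - ⅕*4) - 4) + 0) = 21*((-3*(-1 - ⅘) - 4) + 0) = 21*((-3*(-9/5) - 4) + 0) = 21*((27/5 - 4) + 0) = 21*(7/5 + 0) = 21*(7/5) = 147/5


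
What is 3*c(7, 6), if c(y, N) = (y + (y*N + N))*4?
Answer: 660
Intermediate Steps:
c(y, N) = 4*N + 4*y + 4*N*y (c(y, N) = (y + (N*y + N))*4 = (y + (N + N*y))*4 = (N + y + N*y)*4 = 4*N + 4*y + 4*N*y)
3*c(7, 6) = 3*(4*6 + 4*7 + 4*6*7) = 3*(24 + 28 + 168) = 3*220 = 660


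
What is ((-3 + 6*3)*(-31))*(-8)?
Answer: 3720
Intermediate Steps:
((-3 + 6*3)*(-31))*(-8) = ((-3 + 18)*(-31))*(-8) = (15*(-31))*(-8) = -465*(-8) = 3720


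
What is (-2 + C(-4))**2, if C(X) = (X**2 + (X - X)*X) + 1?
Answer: 225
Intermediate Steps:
C(X) = 1 + X**2 (C(X) = (X**2 + 0*X) + 1 = (X**2 + 0) + 1 = X**2 + 1 = 1 + X**2)
(-2 + C(-4))**2 = (-2 + (1 + (-4)**2))**2 = (-2 + (1 + 16))**2 = (-2 + 17)**2 = 15**2 = 225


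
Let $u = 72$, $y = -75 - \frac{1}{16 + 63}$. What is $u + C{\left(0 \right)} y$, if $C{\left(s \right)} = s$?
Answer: $72$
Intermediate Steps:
$y = - \frac{5926}{79}$ ($y = -75 - \frac{1}{79} = - \frac{5926}{79} \approx -75.013$)
$u + C{\left(0 \right)} y = 72 + 0 \left(- \frac{5926}{79}\right) = 72 + 0 = 72$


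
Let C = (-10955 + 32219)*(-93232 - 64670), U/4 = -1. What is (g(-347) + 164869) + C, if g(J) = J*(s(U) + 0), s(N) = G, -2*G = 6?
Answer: -3357462218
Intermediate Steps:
G = -3 (G = -1/2*6 = -3)
U = -4 (U = 4*(-1) = -4)
s(N) = -3
g(J) = -3*J (g(J) = J*(-3 + 0) = J*(-3) = -3*J)
C = -3357628128 (C = 21264*(-157902) = -3357628128)
(g(-347) + 164869) + C = (-3*(-347) + 164869) - 3357628128 = (1041 + 164869) - 3357628128 = 165910 - 3357628128 = -3357462218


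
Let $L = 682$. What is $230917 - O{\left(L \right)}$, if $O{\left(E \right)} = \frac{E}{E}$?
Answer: $230916$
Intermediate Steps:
$O{\left(E \right)} = 1$
$230917 - O{\left(L \right)} = 230917 - 1 = 230916$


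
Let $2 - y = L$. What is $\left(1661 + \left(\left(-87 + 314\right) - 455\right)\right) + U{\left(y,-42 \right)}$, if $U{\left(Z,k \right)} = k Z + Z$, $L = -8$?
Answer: $1023$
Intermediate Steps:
$y = 10$ ($y = 2 - -8 = 2 + 8 = 10$)
$U{\left(Z,k \right)} = Z + Z k$ ($U{\left(Z,k \right)} = Z k + Z = Z + Z k$)
$\left(1661 + \left(\left(-87 + 314\right) - 455\right)\right) + U{\left(y,-42 \right)} = \left(1661 + \left(\left(-87 + 314\right) - 455\right)\right) + 10 \left(1 - 42\right) = \left(1661 + \left(227 - 455\right)\right) + 10 \left(-41\right) = \left(1661 - 228\right) - 410 = 1433 - 410 = 1023$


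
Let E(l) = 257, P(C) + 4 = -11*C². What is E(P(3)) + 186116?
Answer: 186373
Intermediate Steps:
P(C) = -4 - 11*C²
E(P(3)) + 186116 = 257 + 186116 = 186373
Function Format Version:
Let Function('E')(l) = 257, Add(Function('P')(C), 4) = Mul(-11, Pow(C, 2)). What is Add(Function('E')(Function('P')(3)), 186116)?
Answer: 186373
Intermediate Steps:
Function('P')(C) = Add(-4, Mul(-11, Pow(C, 2)))
Add(Function('E')(Function('P')(3)), 186116) = Add(257, 186116) = 186373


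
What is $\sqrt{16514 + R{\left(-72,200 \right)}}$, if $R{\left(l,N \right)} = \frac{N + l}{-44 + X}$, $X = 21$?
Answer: $\frac{\sqrt{8732962}}{23} \approx 128.49$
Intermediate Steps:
$R{\left(l,N \right)} = - \frac{N}{23} - \frac{l}{23}$ ($R{\left(l,N \right)} = \frac{N + l}{-44 + 21} = \frac{N + l}{-23} = \left(N + l\right) \left(- \frac{1}{23}\right) = - \frac{N}{23} - \frac{l}{23}$)
$\sqrt{16514 + R{\left(-72,200 \right)}} = \sqrt{16514 - \frac{128}{23}} = \sqrt{\frac{379694}{23}} = \frac{\sqrt{8732962}}{23}$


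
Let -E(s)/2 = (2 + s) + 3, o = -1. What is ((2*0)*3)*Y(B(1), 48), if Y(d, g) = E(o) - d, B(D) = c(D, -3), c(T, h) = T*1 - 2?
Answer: 0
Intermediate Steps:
c(T, h) = -2 + T (c(T, h) = T - 2 = -2 + T)
E(s) = -10 - 2*s (E(s) = -2*((2 + s) + 3) = -2*(5 + s) = -10 - 2*s)
B(D) = -2 + D
Y(d, g) = -8 - d (Y(d, g) = (-10 - 2*(-1)) - d = (-10 + 2) - d = -8 - d)
((2*0)*3)*Y(B(1), 48) = ((2*0)*3)*(-8 - (-2 + 1)) = (0*3)*(-8 - 1*(-1)) = 0*(-8 + 1) = 0*(-7) = 0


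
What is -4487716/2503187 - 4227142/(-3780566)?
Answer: -3192389812851/4731731831921 ≈ -0.67468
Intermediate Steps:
-4487716/2503187 - 4227142/(-3780566) = -4487716*1/2503187 - 4227142*(-1/3780566) = -4487716/2503187 + 2113571/1890283 = -3192389812851/4731731831921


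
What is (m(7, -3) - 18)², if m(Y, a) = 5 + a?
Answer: 256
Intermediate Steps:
(m(7, -3) - 18)² = ((5 - 3) - 18)² = (2 - 18)² = (-16)² = 256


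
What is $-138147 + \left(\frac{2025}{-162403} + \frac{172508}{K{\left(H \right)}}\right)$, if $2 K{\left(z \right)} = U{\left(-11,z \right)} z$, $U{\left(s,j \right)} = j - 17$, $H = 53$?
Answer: $- \frac{10687720471520}{77466231} \approx -1.3797 \cdot 10^{5}$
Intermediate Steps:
$U{\left(s,j \right)} = -17 + j$
$K{\left(z \right)} = \frac{z \left(-17 + z\right)}{2}$ ($K{\left(z \right)} = \frac{\left(-17 + z\right) z}{2} = \frac{z \left(-17 + z\right)}{2}$)
$-138147 + \left(\frac{2025}{-162403} + \frac{172508}{K{\left(H \right)}}\right) = -138147 + \left(\frac{2025}{-162403} + \frac{172508}{\frac{1}{2} \cdot 53 \left(-17 + 53\right)}\right) = -138147 + \left(2025 \left(- \frac{1}{162403}\right) + \frac{172508}{\frac{1}{2} \cdot 53 \cdot 36}\right) = -138147 - \left(\frac{2025}{162403} - \frac{172508}{954}\right) = -138147 + \left(- \frac{2025}{162403} + 172508 \cdot \frac{1}{954}\right) = -138147 + \left(- \frac{2025}{162403} + \frac{86254}{477}\right) = -138147 + \frac{14006942437}{77466231} = - \frac{10687720471520}{77466231}$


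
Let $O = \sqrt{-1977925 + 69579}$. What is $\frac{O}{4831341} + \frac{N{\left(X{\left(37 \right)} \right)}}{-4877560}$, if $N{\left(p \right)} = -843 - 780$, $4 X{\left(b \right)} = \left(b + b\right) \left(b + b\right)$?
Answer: $\frac{1623}{4877560} + \frac{i \sqrt{1908346}}{4831341} \approx 0.00033275 + 0.00028593 i$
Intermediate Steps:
$X{\left(b \right)} = b^{2}$ ($X{\left(b \right)} = \frac{\left(b + b\right) \left(b + b\right)}{4} = \frac{2 b 2 b}{4} = \frac{4 b^{2}}{4} = b^{2}$)
$N{\left(p \right)} = -1623$
$O = i \sqrt{1908346}$ ($O = \sqrt{-1908346} = i \sqrt{1908346} \approx 1381.4 i$)
$\frac{O}{4831341} + \frac{N{\left(X{\left(37 \right)} \right)}}{-4877560} = \frac{i \sqrt{1908346}}{4831341} - \frac{1623}{-4877560} = i \sqrt{1908346} \cdot \frac{1}{4831341} - - \frac{1623}{4877560} = \frac{i \sqrt{1908346}}{4831341} + \frac{1623}{4877560} = \frac{1623}{4877560} + \frac{i \sqrt{1908346}}{4831341}$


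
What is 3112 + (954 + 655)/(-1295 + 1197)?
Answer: 303367/98 ≈ 3095.6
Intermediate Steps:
3112 + (954 + 655)/(-1295 + 1197) = 3112 + 1609/(-98) = 3112 + 1609*(-1/98) = 3112 - 1609/98 = 303367/98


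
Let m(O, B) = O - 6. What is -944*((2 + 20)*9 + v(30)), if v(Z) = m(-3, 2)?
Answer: -178416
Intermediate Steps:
m(O, B) = -6 + O
v(Z) = -9 (v(Z) = -6 - 3 = -9)
-944*((2 + 20)*9 + v(30)) = -944*((2 + 20)*9 - 9) = -944*(22*9 - 9) = -944*(198 - 9) = -944*189 = -178416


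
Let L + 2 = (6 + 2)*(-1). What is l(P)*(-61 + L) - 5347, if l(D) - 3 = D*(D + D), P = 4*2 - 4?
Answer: -7832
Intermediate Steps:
L = -10 (L = -2 + (6 + 2)*(-1) = -2 + 8*(-1) = -2 - 8 = -10)
P = 4 (P = 8 - 4 = 4)
l(D) = 3 + 2*D**2 (l(D) = 3 + D*(D + D) = 3 + D*(2*D) = 3 + 2*D**2)
l(P)*(-61 + L) - 5347 = (3 + 2*4**2)*(-61 - 10) - 5347 = (3 + 2*16)*(-71) - 5347 = (3 + 32)*(-71) - 5347 = 35*(-71) - 5347 = -2485 - 5347 = -7832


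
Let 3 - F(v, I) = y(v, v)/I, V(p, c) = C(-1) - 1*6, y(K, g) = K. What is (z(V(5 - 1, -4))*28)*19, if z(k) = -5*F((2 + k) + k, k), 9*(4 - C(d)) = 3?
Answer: -4940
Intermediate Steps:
C(d) = 11/3 (C(d) = 4 - 1/9*3 = 4 - 1/3 = 11/3)
V(p, c) = -7/3 (V(p, c) = 11/3 - 1*6 = 11/3 - 6 = -7/3)
F(v, I) = 3 - v/I
z(k) = -15 + 5*(2 + 2*k)/k (z(k) = -5*(3 - ((2 + k) + k)/k) = -5*(3 - (2 + 2*k)/k) = -15 + 5*(2 + 2*k)/k)
(z(V(5 - 1, -4))*28)*19 = ((-5 + 10/(-7/3))*28)*19 = ((-5 + 10*(-3/7))*28)*19 = ((-5 - 30/7)*28)*19 = -65/7*28*19 = -260*19 = -4940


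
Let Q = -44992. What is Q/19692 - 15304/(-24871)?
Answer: -204407416/122439933 ≈ -1.6695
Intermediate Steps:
Q/19692 - 15304/(-24871) = -44992/19692 - 15304/(-24871) = -44992*1/19692 - 15304*(-1/24871) = -11248/4923 + 15304/24871 = -204407416/122439933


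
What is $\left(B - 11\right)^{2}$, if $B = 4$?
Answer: $49$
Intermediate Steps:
$\left(B - 11\right)^{2} = \left(4 - 11\right)^{2} = \left(-7\right)^{2} = 49$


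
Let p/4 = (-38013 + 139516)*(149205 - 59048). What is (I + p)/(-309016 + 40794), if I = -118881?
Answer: -892797683/6542 ≈ -1.3647e+5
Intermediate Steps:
p = 36604823884 (p = 4*((-38013 + 139516)*(149205 - 59048)) = 4*(101503*90157) = 4*9151205971 = 36604823884)
(I + p)/(-309016 + 40794) = (-118881 + 36604823884)/(-309016 + 40794) = 36604705003/(-268222) = 36604705003*(-1/268222) = -892797683/6542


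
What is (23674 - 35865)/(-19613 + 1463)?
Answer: 12191/18150 ≈ 0.67168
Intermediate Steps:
(23674 - 35865)/(-19613 + 1463) = -12191/(-18150) = -12191*(-1/18150) = 12191/18150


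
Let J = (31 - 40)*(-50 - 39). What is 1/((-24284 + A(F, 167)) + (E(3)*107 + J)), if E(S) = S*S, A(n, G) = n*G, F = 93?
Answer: -1/6989 ≈ -0.00014308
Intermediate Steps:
J = 801 (J = -9*(-89) = 801)
A(n, G) = G*n
E(S) = S²
1/((-24284 + A(F, 167)) + (E(3)*107 + J)) = 1/((-24284 + 167*93) + (3²*107 + 801)) = 1/((-24284 + 15531) + (9*107 + 801)) = 1/(-8753 + (963 + 801)) = 1/(-8753 + 1764) = 1/(-6989) = -1/6989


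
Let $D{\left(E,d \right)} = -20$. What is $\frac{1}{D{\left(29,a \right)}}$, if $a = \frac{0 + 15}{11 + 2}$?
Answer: $- \frac{1}{20} \approx -0.05$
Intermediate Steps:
$a = \frac{15}{13} \approx 1.1538$
$\frac{1}{D{\left(29,a \right)}} = \frac{1}{-20} = - \frac{1}{20}$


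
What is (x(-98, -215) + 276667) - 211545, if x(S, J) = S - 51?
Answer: 64973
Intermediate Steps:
x(S, J) = -51 + S
(x(-98, -215) + 276667) - 211545 = ((-51 - 98) + 276667) - 211545 = (-149 + 276667) - 211545 = 276518 - 211545 = 64973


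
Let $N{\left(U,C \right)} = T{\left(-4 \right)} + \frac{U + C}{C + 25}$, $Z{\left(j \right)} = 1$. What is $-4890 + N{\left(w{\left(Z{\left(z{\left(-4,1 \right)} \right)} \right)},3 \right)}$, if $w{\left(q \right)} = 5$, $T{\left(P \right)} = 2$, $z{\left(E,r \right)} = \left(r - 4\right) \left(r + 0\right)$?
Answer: $- \frac{34214}{7} \approx -4887.7$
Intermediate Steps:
$z{\left(E,r \right)} = r \left(-4 + r\right)$ ($z{\left(E,r \right)} = \left(-4 + r\right) r = r \left(-4 + r\right)$)
$N{\left(U,C \right)} = 2 + \frac{C + U}{25 + C}$ ($N{\left(U,C \right)} = 2 + \frac{U + C}{C + 25} = 2 + \frac{C + U}{25 + C}$)
$-4890 + N{\left(w{\left(Z{\left(z{\left(-4,1 \right)} \right)} \right)},3 \right)} = -4890 + \frac{50 + 5 + 3 \cdot 3}{25 + 3} = -4890 + \frac{50 + 5 + 9}{28} = -4890 + \frac{1}{28} \cdot 64 = -4890 + \frac{16}{7} = - \frac{34214}{7}$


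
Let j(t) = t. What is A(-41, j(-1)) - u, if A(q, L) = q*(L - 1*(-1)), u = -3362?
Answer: 3362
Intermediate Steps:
A(q, L) = q*(1 + L) (A(q, L) = q*(L + 1) = q*(1 + L))
A(-41, j(-1)) - u = -41*(1 - 1) - 1*(-3362) = -41*0 + 3362 = 0 + 3362 = 3362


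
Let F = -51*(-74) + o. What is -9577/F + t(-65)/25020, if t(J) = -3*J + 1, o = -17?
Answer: -59720042/23500035 ≈ -2.5413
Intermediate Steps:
F = 3757 (F = -51*(-74) - 17 = 3774 - 17 = 3757)
t(J) = 1 - 3*J
-9577/F + t(-65)/25020 = -9577/3757 + (1 - 3*(-65))/25020 = -9577*1/3757 + (1 + 195)*(1/25020) = -9577/3757 + 196*(1/25020) = -9577/3757 + 49/6255 = -59720042/23500035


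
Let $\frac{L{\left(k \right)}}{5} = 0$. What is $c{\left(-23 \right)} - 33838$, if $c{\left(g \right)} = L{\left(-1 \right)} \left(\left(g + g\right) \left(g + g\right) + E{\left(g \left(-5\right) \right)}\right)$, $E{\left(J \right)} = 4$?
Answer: $-33838$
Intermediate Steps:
$L{\left(k \right)} = 0$ ($L{\left(k \right)} = 5 \cdot 0 = 0$)
$c{\left(g \right)} = 0$ ($c{\left(g \right)} = 0 \left(\left(g + g\right) \left(g + g\right) + 4\right) = 0 \left(2 g 2 g + 4\right) = 0 \left(4 g^{2} + 4\right) = 0 \left(4 + 4 g^{2}\right) = 0$)
$c{\left(-23 \right)} - 33838 = 0 - 33838 = -33838$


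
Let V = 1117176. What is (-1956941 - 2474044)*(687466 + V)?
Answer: -7996341632370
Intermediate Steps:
(-1956941 - 2474044)*(687466 + V) = (-1956941 - 2474044)*(687466 + 1117176) = -4430985*1804642 = -7996341632370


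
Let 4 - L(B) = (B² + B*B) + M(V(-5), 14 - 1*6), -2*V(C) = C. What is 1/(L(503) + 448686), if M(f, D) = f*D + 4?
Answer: -1/57352 ≈ -1.7436e-5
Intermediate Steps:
V(C) = -C/2
M(f, D) = 4 + D*f (M(f, D) = D*f + 4 = 4 + D*f)
L(B) = -20 - 2*B² (L(B) = 4 - ((B² + B*B) + (4 + (14 - 1*6)*(-½*(-5)))) = 4 - ((B² + B²) + (4 + (14 - 6)*(5/2))) = 4 - (2*B² + (4 + 8*(5/2))) = 4 - (2*B² + (4 + 20)) = 4 - (2*B² + 24) = 4 - (24 + 2*B²) = 4 + (-24 - 2*B²) = -20 - 2*B²)
1/(L(503) + 448686) = 1/((-20 - 2*503²) + 448686) = 1/((-20 - 2*253009) + 448686) = 1/((-20 - 506018) + 448686) = 1/(-506038 + 448686) = 1/(-57352) = -1/57352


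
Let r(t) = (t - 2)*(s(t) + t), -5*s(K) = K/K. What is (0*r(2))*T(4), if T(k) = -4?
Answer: 0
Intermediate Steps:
s(K) = -⅕ (s(K) = -K/(5*K) = -⅕*1 = -⅕)
r(t) = (-2 + t)*(-⅕ + t) (r(t) = (t - 2)*(-⅕ + t) = (-2 + t)*(-⅕ + t))
(0*r(2))*T(4) = (0*(⅖ + 2² - 11/5*2))*(-4) = (0*(⅖ + 4 - 22/5))*(-4) = (0*0)*(-4) = 0*(-4) = 0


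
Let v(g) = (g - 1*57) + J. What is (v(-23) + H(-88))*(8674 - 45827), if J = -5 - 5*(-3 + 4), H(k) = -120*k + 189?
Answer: -396013827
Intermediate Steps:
H(k) = 189 - 120*k
J = -10 (J = -5 - 5 = -10)
v(g) = -67 + g (v(g) = (g - 1*57) - 10 = (g - 57) - 10 = (-57 + g) - 10 = -67 + g)
(v(-23) + H(-88))*(8674 - 45827) = ((-67 - 23) + (189 - 120*(-88)))*(8674 - 45827) = (-90 + (189 + 10560))*(-37153) = (-90 + 10749)*(-37153) = 10659*(-37153) = -396013827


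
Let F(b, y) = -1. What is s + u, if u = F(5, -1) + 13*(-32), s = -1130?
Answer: -1547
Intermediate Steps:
u = -417 (u = -1 + 13*(-32) = -1 - 416 = -417)
s + u = -1130 - 417 = -1547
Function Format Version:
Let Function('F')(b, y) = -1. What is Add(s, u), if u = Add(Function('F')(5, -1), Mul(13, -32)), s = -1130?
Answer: -1547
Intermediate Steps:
u = -417 (u = Add(-1, Mul(13, -32)) = Add(-1, -416) = -417)
Add(s, u) = Add(-1130, -417) = -1547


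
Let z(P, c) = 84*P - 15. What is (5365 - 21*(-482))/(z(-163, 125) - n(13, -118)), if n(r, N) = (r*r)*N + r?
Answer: 911/366 ≈ 2.4891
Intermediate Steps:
n(r, N) = r + N*r² (n(r, N) = r²*N + r = N*r² + r = r + N*r²)
z(P, c) = -15 + 84*P
(5365 - 21*(-482))/(z(-163, 125) - n(13, -118)) = (5365 - 21*(-482))/((-15 + 84*(-163)) - 13*(1 - 118*13)) = (5365 + 10122)/((-15 - 13692) - 13*(1 - 1534)) = 15487/(-13707 - 13*(-1533)) = 15487/(-13707 - 1*(-19929)) = 15487/(-13707 + 19929) = 15487/6222 = 15487*(1/6222) = 911/366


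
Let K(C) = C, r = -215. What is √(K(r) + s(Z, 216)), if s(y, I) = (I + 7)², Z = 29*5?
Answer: √49514 ≈ 222.52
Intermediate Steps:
Z = 145
s(y, I) = (7 + I)²
√(K(r) + s(Z, 216)) = √(-215 + (7 + 216)²) = √(-215 + 223²) = √(-215 + 49729) = √49514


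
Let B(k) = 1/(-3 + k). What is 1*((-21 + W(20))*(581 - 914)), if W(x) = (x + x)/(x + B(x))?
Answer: 2158173/341 ≈ 6329.0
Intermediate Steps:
W(x) = 2*x/(x + 1/(-3 + x)) (W(x) = (x + x)/(x + 1/(-3 + x)) = (2*x)/(x + 1/(-3 + x)) = 2*x/(x + 1/(-3 + x)))
1*((-21 + W(20))*(581 - 914)) = 1*((-21 + 2*20*(-3 + 20)/(1 + 20*(-3 + 20)))*(581 - 914)) = 1*((-21 + 2*20*17/(1 + 20*17))*(-333)) = 1*((-21 + 2*20*17/(1 + 340))*(-333)) = 1*((-21 + 2*20*17/341)*(-333)) = 1*((-21 + 2*20*(1/341)*17)*(-333)) = 1*((-21 + 680/341)*(-333)) = 1*(-6481/341*(-333)) = 1*(2158173/341) = 2158173/341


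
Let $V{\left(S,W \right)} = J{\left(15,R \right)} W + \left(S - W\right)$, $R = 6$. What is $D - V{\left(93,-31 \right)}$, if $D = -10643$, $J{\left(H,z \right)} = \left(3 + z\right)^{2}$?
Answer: $-8256$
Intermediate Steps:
$V{\left(S,W \right)} = S + 80 W$ ($V{\left(S,W \right)} = \left(3 + 6\right)^{2} W + \left(S - W\right) = 9^{2} W + \left(S - W\right) = 81 W + \left(S - W\right) = S + 80 W$)
$D - V{\left(93,-31 \right)} = -10643 - \left(93 + 80 \left(-31\right)\right) = -10643 - \left(93 - 2480\right) = -10643 - -2387 = -10643 + 2387 = -8256$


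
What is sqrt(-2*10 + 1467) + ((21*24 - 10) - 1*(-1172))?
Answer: 1666 + sqrt(1447) ≈ 1704.0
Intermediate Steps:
sqrt(-2*10 + 1467) + ((21*24 - 10) - 1*(-1172)) = sqrt(-20 + 1467) + ((504 - 10) + 1172) = sqrt(1447) + (494 + 1172) = sqrt(1447) + 1666 = 1666 + sqrt(1447)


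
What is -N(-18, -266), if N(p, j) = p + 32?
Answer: -14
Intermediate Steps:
N(p, j) = 32 + p
-N(-18, -266) = -(32 - 18) = -1*14 = -14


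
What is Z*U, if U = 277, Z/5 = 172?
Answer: 238220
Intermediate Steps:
Z = 860 (Z = 5*172 = 860)
Z*U = 860*277 = 238220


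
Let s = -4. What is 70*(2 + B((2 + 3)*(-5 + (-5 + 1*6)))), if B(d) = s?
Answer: -140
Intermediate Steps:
B(d) = -4
70*(2 + B((2 + 3)*(-5 + (-5 + 1*6)))) = 70*(2 - 4) = 70*(-2) = -140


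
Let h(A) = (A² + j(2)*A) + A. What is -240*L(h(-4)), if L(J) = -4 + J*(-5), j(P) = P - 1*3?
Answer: 20160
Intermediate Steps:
j(P) = -3 + P (j(P) = P - 3 = -3 + P)
h(A) = A² (h(A) = (A² + (-3 + 2)*A) + A = (A² - A) + A = A²)
L(J) = -4 - 5*J
-240*L(h(-4)) = -240*(-4 - 5*(-4)²) = -240*(-4 - 5*16) = -240*(-4 - 80) = -240*(-84) = 20160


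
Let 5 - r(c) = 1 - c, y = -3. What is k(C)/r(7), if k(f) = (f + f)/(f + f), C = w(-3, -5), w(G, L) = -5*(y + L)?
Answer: 1/11 ≈ 0.090909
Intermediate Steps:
r(c) = 4 + c (r(c) = 5 - (1 - c) = 5 + (-1 + c) = 4 + c)
w(G, L) = 15 - 5*L (w(G, L) = -5*(-3 + L) = 15 - 5*L)
C = 40 (C = 15 - 5*(-5) = 15 + 25 = 40)
k(f) = 1 (k(f) = (2*f)/((2*f)) = (2*f)*(1/(2*f)) = 1)
k(C)/r(7) = 1/(4 + 7) = 1/11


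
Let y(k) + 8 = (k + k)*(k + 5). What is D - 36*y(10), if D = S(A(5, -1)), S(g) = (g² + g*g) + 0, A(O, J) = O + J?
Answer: -10480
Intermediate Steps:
y(k) = -8 + 2*k*(5 + k) (y(k) = -8 + (k + k)*(k + 5) = -8 + (2*k)*(5 + k) = -8 + 2*k*(5 + k))
A(O, J) = J + O
S(g) = 2*g² (S(g) = (g² + g²) + 0 = 2*g² + 0 = 2*g²)
D = 32 (D = 2*(-1 + 5)² = 2*4² = 2*16 = 32)
D - 36*y(10) = 32 - 36*(-8 + 2*10² + 10*10) = 32 - 36*(-8 + 2*100 + 100) = 32 - 36*(-8 + 200 + 100) = 32 - 36*292 = 32 - 10512 = -10480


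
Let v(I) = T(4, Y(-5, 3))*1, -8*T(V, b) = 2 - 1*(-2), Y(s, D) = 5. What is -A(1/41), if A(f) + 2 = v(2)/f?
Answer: 45/2 ≈ 22.500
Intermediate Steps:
T(V, b) = -1/2 (T(V, b) = -(2 - 1*(-2))/8 = -(2 + 2)/8 = -1/8*4 = -1/2)
v(I) = -1/2 (v(I) = -1/2*1 = -1/2)
A(f) = -2 - 1/(2*f)
-A(1/41) = -(-2 - 1/(2*(1/41))) = -(-2 - 1/(2*1/41)) = -(-2 - 1/2*41) = -(-2 - 41/2) = -1*(-45/2) = 45/2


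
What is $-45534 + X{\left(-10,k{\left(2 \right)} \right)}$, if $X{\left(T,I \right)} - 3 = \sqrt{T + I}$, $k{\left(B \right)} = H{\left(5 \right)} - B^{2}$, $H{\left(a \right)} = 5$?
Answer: $-45531 + 3 i \approx -45531.0 + 3.0 i$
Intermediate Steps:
$k{\left(B \right)} = 5 - B^{2}$
$X{\left(T,I \right)} = 3 + \sqrt{I + T}$ ($X{\left(T,I \right)} = 3 + \sqrt{T + I} = 3 + \sqrt{I + T}$)
$-45534 + X{\left(-10,k{\left(2 \right)} \right)} = -45534 + \left(3 + \sqrt{\left(5 - 2^{2}\right) - 10}\right) = -45534 + \left(3 + \sqrt{\left(5 - 4\right) - 10}\right) = -45534 + \left(3 + \sqrt{1 - 10}\right) = -45534 + \left(3 + \sqrt{-9}\right) = -45534 + \left(3 + 3 i\right) = -45531 + 3 i$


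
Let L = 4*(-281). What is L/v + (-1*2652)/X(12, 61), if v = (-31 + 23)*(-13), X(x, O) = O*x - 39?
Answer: -87895/6006 ≈ -14.635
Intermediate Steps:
L = -1124
X(x, O) = -39 + O*x
v = 104 (v = -8*(-13) = 104)
L/v + (-1*2652)/X(12, 61) = -1124/104 + (-1*2652)/(-39 + 61*12) = -1124*1/104 - 2652/(-39 + 732) = -281/26 - 2652/693 = -281/26 - 2652*1/693 = -281/26 - 884/231 = -87895/6006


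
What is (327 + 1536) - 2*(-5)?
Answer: 1873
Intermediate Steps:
(327 + 1536) - 2*(-5) = 1863 + 10 = 1873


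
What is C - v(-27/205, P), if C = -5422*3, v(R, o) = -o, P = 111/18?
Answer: -97559/6 ≈ -16260.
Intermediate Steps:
P = 37/6 (P = 111*(1/18) = 37/6 ≈ 6.1667)
C = -16266
C - v(-27/205, P) = -16266 - (-1)*37/6 = -16266 - 1*(-37/6) = -16266 + 37/6 = -97559/6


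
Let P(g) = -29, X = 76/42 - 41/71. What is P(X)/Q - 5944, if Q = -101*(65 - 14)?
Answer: -30617515/5151 ≈ -5944.0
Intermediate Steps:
X = 1837/1491 (X = 76*(1/42) - 41*1/71 = 38/21 - 41/71 = 1837/1491 ≈ 1.2321)
Q = -5151 (Q = -101*51 = -5151)
P(X)/Q - 5944 = -29/(-5151) - 5944 = -29*(-1/5151) - 5944 = 29/5151 - 5944 = -30617515/5151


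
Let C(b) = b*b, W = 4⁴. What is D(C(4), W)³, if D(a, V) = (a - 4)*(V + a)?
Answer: 34773663744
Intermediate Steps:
W = 256
C(b) = b²
D(a, V) = (-4 + a)*(V + a)
D(C(4), W)³ = ((4²)² - 4*256 - 4*4² + 256*4²)³ = (16² - 1024 - 4*16 + 256*16)³ = (256 - 1024 - 64 + 4096)³ = 3264³ = 34773663744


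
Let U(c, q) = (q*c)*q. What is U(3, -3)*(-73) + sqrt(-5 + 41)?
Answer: -1965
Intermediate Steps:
U(c, q) = c*q**2 (U(c, q) = (c*q)*q = c*q**2)
U(3, -3)*(-73) + sqrt(-5 + 41) = (3*(-3)**2)*(-73) + sqrt(-5 + 41) = (3*9)*(-73) + sqrt(36) = 27*(-73) + 6 = -1971 + 6 = -1965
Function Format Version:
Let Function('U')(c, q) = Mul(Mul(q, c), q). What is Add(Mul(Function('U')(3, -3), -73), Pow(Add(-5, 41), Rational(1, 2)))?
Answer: -1965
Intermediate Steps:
Function('U')(c, q) = Mul(c, Pow(q, 2)) (Function('U')(c, q) = Mul(Mul(c, q), q) = Mul(c, Pow(q, 2)))
Add(Mul(Function('U')(3, -3), -73), Pow(Add(-5, 41), Rational(1, 2))) = Add(Mul(Mul(3, Pow(-3, 2)), -73), Pow(Add(-5, 41), Rational(1, 2))) = Add(Mul(Mul(3, 9), -73), Pow(36, Rational(1, 2))) = Add(Mul(27, -73), 6) = Add(-1971, 6) = -1965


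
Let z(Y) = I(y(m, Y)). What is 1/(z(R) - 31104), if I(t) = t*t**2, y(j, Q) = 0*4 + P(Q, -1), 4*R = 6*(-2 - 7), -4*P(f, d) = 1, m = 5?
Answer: -64/1990657 ≈ -3.2150e-5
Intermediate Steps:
P(f, d) = -1/4 (P(f, d) = -1/4*1 = -1/4)
R = -27/2 (R = (6*(-2 - 7))/4 = (6*(-9))/4 = (1/4)*(-54) = -27/2 ≈ -13.500)
y(j, Q) = -1/4 (y(j, Q) = 0*4 - 1/4 = 0 - 1/4 = -1/4)
I(t) = t**3
z(Y) = -1/64 (z(Y) = (-1/4)**3 = -1/64)
1/(z(R) - 31104) = 1/(-1/64 - 31104) = 1/(-1990657/64) = -64/1990657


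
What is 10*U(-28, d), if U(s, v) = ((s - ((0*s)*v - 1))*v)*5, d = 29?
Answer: -39150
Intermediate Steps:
U(s, v) = 5*v*(1 + s) (U(s, v) = ((s - (0*v - 1))*v)*5 = ((s - (0 - 1))*v)*5 = ((s - 1*(-1))*v)*5 = ((s + 1)*v)*5 = ((1 + s)*v)*5 = (v*(1 + s))*5 = 5*v*(1 + s))
10*U(-28, d) = 10*(5*29*(1 - 28)) = 10*(5*29*(-27)) = 10*(-3915) = -39150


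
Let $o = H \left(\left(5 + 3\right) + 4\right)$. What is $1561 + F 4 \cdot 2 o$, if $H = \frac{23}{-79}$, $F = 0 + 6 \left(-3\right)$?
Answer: $\frac{163063}{79} \approx 2064.1$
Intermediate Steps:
$F = -18$ ($F = 0 - 18 = -18$)
$H = - \frac{23}{79}$ ($H = 23 \left(- \frac{1}{79}\right) = - \frac{23}{79} \approx -0.29114$)
$o = - \frac{276}{79}$ ($o = - \frac{23 \left(\left(5 + 3\right) + 4\right)}{79} = - \frac{23 \left(8 + 4\right)}{79} = \left(- \frac{23}{79}\right) 12 = - \frac{276}{79} \approx -3.4937$)
$1561 + F 4 \cdot 2 o = 1561 + \left(-18\right) 4 \cdot 2 \left(- \frac{276}{79}\right) = 1561 + \left(-72\right) 2 \left(- \frac{276}{79}\right) = 1561 - - \frac{39744}{79} = 1561 + \frac{39744}{79} = \frac{163063}{79}$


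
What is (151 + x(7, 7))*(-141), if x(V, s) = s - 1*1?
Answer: -22137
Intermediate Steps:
x(V, s) = -1 + s (x(V, s) = s - 1 = -1 + s)
(151 + x(7, 7))*(-141) = (151 + (-1 + 7))*(-141) = (151 + 6)*(-141) = 157*(-141) = -22137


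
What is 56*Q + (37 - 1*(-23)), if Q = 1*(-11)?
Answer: -556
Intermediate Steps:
Q = -11
56*Q + (37 - 1*(-23)) = 56*(-11) + (37 - 1*(-23)) = -616 + (37 + 23) = -616 + 60 = -556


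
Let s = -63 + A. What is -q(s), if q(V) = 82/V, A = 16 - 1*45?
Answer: 41/46 ≈ 0.89130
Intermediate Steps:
A = -29 (A = 16 - 45 = -29)
s = -92 (s = -63 - 29 = -92)
-q(s) = -82/(-92) = -82*(-1)/92 = -1*(-41/46) = 41/46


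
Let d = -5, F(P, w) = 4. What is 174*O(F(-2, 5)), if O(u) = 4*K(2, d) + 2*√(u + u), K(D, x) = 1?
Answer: 696 + 696*√2 ≈ 1680.3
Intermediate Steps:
O(u) = 4 + 2*√2*√u (O(u) = 4*1 + 2*√(u + u) = 4 + 2*√(2*u) = 4 + 2*(√2*√u) = 4 + 2*√2*√u)
174*O(F(-2, 5)) = 174*(4 + 2*√2*√4) = 174*(4 + 2*√2*2) = 174*(4 + 4*√2) = 696 + 696*√2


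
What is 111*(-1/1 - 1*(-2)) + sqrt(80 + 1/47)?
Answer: 111 + sqrt(176767)/47 ≈ 119.95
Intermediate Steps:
111*(-1/1 - 1*(-2)) + sqrt(80 + 1/47) = 111*(-1*1 + 2) + sqrt(80 + 1/47) = 111*(-1 + 2) + sqrt(3761/47) = 111*1 + sqrt(176767)/47 = 111 + sqrt(176767)/47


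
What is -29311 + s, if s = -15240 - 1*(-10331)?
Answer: -34220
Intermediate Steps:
s = -4909 (s = -15240 + 10331 = -4909)
-29311 + s = -29311 - 4909 = -34220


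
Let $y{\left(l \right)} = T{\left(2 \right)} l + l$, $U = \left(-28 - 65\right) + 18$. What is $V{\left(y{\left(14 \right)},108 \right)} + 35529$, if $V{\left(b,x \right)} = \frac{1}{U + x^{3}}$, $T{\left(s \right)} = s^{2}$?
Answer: $\frac{44753642974}{1259637} \approx 35529.0$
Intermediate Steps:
$U = -75$ ($U = -93 + 18 = -75$)
$y{\left(l \right)} = 5 l$ ($y{\left(l \right)} = 2^{2} l + l = 4 l + l = 5 l$)
$V{\left(b,x \right)} = \frac{1}{-75 + x^{3}}$
$V{\left(y{\left(14 \right)},108 \right)} + 35529 = \frac{1}{-75 + 108^{3}} + 35529 = \frac{1}{-75 + 1259712} + 35529 = \frac{1}{1259637} + 35529 = \frac{44753642974}{1259637}$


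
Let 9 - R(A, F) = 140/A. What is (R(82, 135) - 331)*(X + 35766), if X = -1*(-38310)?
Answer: -983136672/41 ≈ -2.3979e+7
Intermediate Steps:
X = 38310
R(A, F) = 9 - 140/A
(R(82, 135) - 331)*(X + 35766) = ((9 - 140/82) - 331)*(38310 + 35766) = ((9 - 140*1/82) - 331)*74076 = ((9 - 70/41) - 331)*74076 = (299/41 - 331)*74076 = -13272/41*74076 = -983136672/41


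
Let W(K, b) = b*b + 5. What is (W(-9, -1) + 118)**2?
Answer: 15376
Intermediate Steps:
W(K, b) = 5 + b**2 (W(K, b) = b**2 + 5 = 5 + b**2)
(W(-9, -1) + 118)**2 = ((5 + (-1)**2) + 118)**2 = ((5 + 1) + 118)**2 = (6 + 118)**2 = 124**2 = 15376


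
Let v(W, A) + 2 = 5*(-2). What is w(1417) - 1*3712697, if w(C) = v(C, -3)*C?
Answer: -3729701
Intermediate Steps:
v(W, A) = -12 (v(W, A) = -2 + 5*(-2) = -2 - 10 = -12)
w(C) = -12*C
w(1417) - 1*3712697 = -12*1417 - 1*3712697 = -17004 - 3712697 = -3729701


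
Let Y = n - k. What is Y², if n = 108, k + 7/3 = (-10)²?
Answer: 961/9 ≈ 106.78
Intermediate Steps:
k = 293/3 (k = -7/3 + (-10)² = -7/3 + 100 = 293/3 ≈ 97.667)
Y = 31/3 (Y = 108 - 1*293/3 = 108 - 293/3 = 31/3 ≈ 10.333)
Y² = (31/3)² = 961/9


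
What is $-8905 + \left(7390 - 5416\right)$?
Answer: $-6931$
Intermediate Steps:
$-8905 + \left(7390 - 5416\right) = -8905 + 1974 = -6931$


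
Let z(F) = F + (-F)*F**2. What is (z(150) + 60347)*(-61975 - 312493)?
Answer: 1241175309404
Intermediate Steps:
z(F) = F - F**3
(z(150) + 60347)*(-61975 - 312493) = ((150 - 1*150**3) + 60347)*(-61975 - 312493) = ((150 - 1*3375000) + 60347)*(-374468) = ((150 - 3375000) + 60347)*(-374468) = (-3374850 + 60347)*(-374468) = -3314503*(-374468) = 1241175309404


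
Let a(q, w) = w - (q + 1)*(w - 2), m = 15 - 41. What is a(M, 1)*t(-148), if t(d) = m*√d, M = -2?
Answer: 0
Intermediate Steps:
m = -26
a(q, w) = w - (1 + q)*(-2 + w)
t(d) = -26*√d
a(M, 1)*t(-148) = (2 + 2*(-2) - 1*(-2)*1)*(-52*I*√37) = (2 - 4 + 2)*(-52*I*√37) = 0*(-52*I*√37) = 0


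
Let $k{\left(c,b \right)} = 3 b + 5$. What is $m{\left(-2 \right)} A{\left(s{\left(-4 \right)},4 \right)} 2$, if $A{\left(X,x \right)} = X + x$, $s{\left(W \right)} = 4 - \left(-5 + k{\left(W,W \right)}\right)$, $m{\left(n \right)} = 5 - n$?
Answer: $280$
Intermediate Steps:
$k{\left(c,b \right)} = 5 + 3 b$
$s{\left(W \right)} = 4 - 3 W$ ($s{\left(W \right)} = 4 + \left(5 - \left(5 + 3 W\right)\right) = 4 - 3 W$)
$m{\left(-2 \right)} A{\left(s{\left(-4 \right)},4 \right)} 2 = \left(5 - -2\right) \left(\left(4 - -12\right) + 4\right) 2 = \left(5 + 2\right) \left(\left(4 + 12\right) + 4\right) 2 = 7 \left(16 + 4\right) 2 = 7 \cdot 20 \cdot 2 = 140 \cdot 2 = 280$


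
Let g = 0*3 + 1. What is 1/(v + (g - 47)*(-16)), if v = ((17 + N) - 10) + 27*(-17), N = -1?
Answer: 1/283 ≈ 0.0035336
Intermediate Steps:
v = -453 (v = ((17 - 1) - 10) + 27*(-17) = (16 - 10) - 459 = 6 - 459 = -453)
g = 1 (g = 0 + 1 = 1)
1/(v + (g - 47)*(-16)) = 1/(-453 + (1 - 47)*(-16)) = 1/(-453 - 46*(-16)) = 1/(-453 + 736) = 1/283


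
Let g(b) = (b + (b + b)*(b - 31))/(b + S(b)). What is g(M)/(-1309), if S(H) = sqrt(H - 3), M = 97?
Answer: -178771/1741905 + 1843*sqrt(94)/1741905 ≈ -0.092372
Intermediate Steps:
S(H) = sqrt(-3 + H)
g(b) = (b + 2*b*(-31 + b))/(b + sqrt(-3 + b)) (g(b) = (b + (b + b)*(b - 31))/(b + sqrt(-3 + b)) = (b + (2*b)*(-31 + b))/(b + sqrt(-3 + b)) = (b + 2*b*(-31 + b))/(b + sqrt(-3 + b)))
g(M)/(-1309) = (97*(-61 + 2*97)/(97 + sqrt(-3 + 97)))/(-1309) = (97*(-61 + 194)/(97 + sqrt(94)))*(-1/1309) = (97*133/(97 + sqrt(94)))*(-1/1309) = (12901/(97 + sqrt(94)))*(-1/1309) = -1843/(187*(97 + sqrt(94)))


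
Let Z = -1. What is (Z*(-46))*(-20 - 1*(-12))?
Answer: -368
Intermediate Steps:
(Z*(-46))*(-20 - 1*(-12)) = (-1*(-46))*(-20 - 1*(-12)) = 46*(-20 + 12) = 46*(-8) = -368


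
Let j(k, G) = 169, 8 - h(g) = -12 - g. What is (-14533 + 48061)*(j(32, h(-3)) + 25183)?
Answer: 850001856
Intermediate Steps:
h(g) = 20 + g (h(g) = 8 - (-12 - g) = 8 + (12 + g) = 20 + g)
(-14533 + 48061)*(j(32, h(-3)) + 25183) = (-14533 + 48061)*(169 + 25183) = 33528*25352 = 850001856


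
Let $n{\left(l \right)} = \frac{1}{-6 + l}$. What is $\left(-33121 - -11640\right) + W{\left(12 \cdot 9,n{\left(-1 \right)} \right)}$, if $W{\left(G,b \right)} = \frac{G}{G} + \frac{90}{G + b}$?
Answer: $- \frac{3243354}{151} \approx -21479.0$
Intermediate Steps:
$W{\left(G,b \right)} = 1 + \frac{90}{G + b}$
$\left(-33121 - -11640\right) + W{\left(12 \cdot 9,n{\left(-1 \right)} \right)} = \left(-33121 - -11640\right) + \frac{90 + 12 \cdot 9 + \frac{1}{-6 - 1}}{12 \cdot 9 + \frac{1}{-6 - 1}} = \left(-33121 + 11640\right) + \frac{90 + 108 + \frac{1}{-7}}{108 + \frac{1}{-7}} = -21481 + \frac{90 + 108 - \frac{1}{7}}{108 - \frac{1}{7}} = -21481 + \frac{1}{\frac{755}{7}} \cdot \frac{1385}{7} = -21481 + \frac{7}{755} \cdot \frac{1385}{7} = -21481 + \frac{277}{151} = - \frac{3243354}{151}$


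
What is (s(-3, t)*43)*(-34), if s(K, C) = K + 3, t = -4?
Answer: 0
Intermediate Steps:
s(K, C) = 3 + K
(s(-3, t)*43)*(-34) = ((3 - 3)*43)*(-34) = (0*43)*(-34) = 0*(-34) = 0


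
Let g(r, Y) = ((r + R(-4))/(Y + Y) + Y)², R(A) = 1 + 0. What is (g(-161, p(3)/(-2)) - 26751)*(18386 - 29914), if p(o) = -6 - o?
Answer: 24814605046/81 ≈ 3.0635e+8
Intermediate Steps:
R(A) = 1
g(r, Y) = (Y + (1 + r)/(2*Y))² (g(r, Y) = ((r + 1)/(Y + Y) + Y)² = ((1 + r)/((2*Y)) + Y)² = ((1 + r)*(1/(2*Y)) + Y)² = ((1 + r)/(2*Y) + Y)² = (Y + (1 + r)/(2*Y))²)
(g(-161, p(3)/(-2)) - 26751)*(18386 - 29914) = ((1 - 161 + 2*((-6 - 1*3)/(-2))²)²/(4*((-6 - 1*3)/(-2))²) - 26751)*(18386 - 29914) = ((1 - 161 + 2*((-6 - 3)*(-½))²)²/(4*((-6 - 3)*(-½))²) - 26751)*(-11528) = ((1 - 161 + 2*(-9*(-½))²)²/(4*(-9*(-½))²) - 26751)*(-11528) = ((1 - 161 + 2*(9/2)²)²/(4*(9/2)²) - 26751)*(-11528) = ((¼)*(4/81)*(1 - 161 + 2*(81/4))² - 26751)*(-11528) = ((¼)*(4/81)*(1 - 161 + 81/2)² - 26751)*(-11528) = ((¼)*(4/81)*(-239/2)² - 26751)*(-11528) = ((¼)*(4/81)*(57121/4) - 26751)*(-11528) = (57121/324 - 26751)*(-11528) = -8610203/324*(-11528) = 24814605046/81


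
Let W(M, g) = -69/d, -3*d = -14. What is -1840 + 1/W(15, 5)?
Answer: -380894/207 ≈ -1840.1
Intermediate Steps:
d = 14/3 (d = -⅓*(-14) = 14/3 ≈ 4.6667)
W(M, g) = -207/14 (W(M, g) = -69/14/3 = -69*3/14 = -207/14)
-1840 + 1/W(15, 5) = -1840 + 1/(-207/14) = -1840 - 14/207 = -380894/207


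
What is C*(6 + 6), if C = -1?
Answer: -12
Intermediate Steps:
C*(6 + 6) = -(6 + 6) = -1*12 = -12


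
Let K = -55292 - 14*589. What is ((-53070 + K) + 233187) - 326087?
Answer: -209508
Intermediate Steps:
K = -63538 (K = -55292 - 8246 = -63538)
((-53070 + K) + 233187) - 326087 = ((-53070 - 63538) + 233187) - 326087 = (-116608 + 233187) - 326087 = 116579 - 326087 = -209508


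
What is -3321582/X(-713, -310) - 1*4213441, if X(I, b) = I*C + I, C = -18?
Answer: -51074439943/12121 ≈ -4.2137e+6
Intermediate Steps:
X(I, b) = -17*I (X(I, b) = I*(-18) + I = -18*I + I = -17*I)
-3321582/X(-713, -310) - 1*4213441 = -3321582/((-17*(-713))) - 1*4213441 = -3321582/12121 - 4213441 = -51074439943/12121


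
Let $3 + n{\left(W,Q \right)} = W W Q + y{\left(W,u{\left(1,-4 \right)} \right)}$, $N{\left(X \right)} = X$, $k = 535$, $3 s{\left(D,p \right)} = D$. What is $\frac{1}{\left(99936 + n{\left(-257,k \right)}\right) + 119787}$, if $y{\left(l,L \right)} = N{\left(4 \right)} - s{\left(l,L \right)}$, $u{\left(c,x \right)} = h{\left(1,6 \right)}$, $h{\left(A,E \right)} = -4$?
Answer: $\frac{3}{106668074} \approx 2.8125 \cdot 10^{-8}$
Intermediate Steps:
$s{\left(D,p \right)} = \frac{D}{3}$
$u{\left(c,x \right)} = -4$
$y{\left(l,L \right)} = 4 - \frac{l}{3}$
$n{\left(W,Q \right)} = 1 - \frac{W}{3} + Q W^{2}$ ($n{\left(W,Q \right)} = -3 - \left(-4 + \frac{W}{3} - W W Q\right) = -3 - \left(-4 + \frac{W}{3} - W^{2} Q\right) = -3 - \left(-4 + \frac{W}{3} - Q W^{2}\right) = -3 + \left(4 - \frac{W}{3} + Q W^{2}\right) = 1 - \frac{W}{3} + Q W^{2}$)
$\frac{1}{\left(99936 + n{\left(-257,k \right)}\right) + 119787} = \frac{1}{\left(99936 + \left(1 - - \frac{257}{3} + 535 \left(-257\right)^{2}\right)\right) + 119787} = \frac{1}{\left(99936 + \left(1 + \frac{257}{3} + 535 \cdot 66049\right)\right) + 119787} = \frac{1}{\left(99936 + \left(1 + \frac{257}{3} + 35336215\right)\right) + 119787} = \frac{1}{\left(99936 + \frac{106008905}{3}\right) + 119787} = \frac{1}{\frac{106308713}{3} + 119787} = \frac{1}{\frac{106668074}{3}} = \frac{3}{106668074}$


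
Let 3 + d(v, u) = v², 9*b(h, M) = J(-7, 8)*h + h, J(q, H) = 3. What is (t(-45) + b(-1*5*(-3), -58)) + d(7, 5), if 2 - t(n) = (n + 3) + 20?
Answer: 230/3 ≈ 76.667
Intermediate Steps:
b(h, M) = 4*h/9 (b(h, M) = (3*h + h)/9 = (4*h)/9 = 4*h/9)
t(n) = -21 - n (t(n) = 2 - ((n + 3) + 20) = 2 - ((3 + n) + 20) = 2 - (23 + n) = 2 + (-23 - n) = -21 - n)
d(v, u) = -3 + v²
(t(-45) + b(-1*5*(-3), -58)) + d(7, 5) = ((-21 - 1*(-45)) + 4*(-1*5*(-3))/9) + (-3 + 7²) = ((-21 + 45) + 4*(-5*(-3))/9) + (-3 + 49) = (24 + (4/9)*15) + 46 = (24 + 20/3) + 46 = 92/3 + 46 = 230/3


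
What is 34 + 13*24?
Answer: 346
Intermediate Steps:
34 + 13*24 = 34 + 312 = 346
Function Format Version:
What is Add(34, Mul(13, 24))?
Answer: 346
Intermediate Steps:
Add(34, Mul(13, 24)) = Add(34, 312) = 346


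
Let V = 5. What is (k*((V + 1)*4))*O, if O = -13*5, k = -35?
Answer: 54600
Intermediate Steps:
O = -65
(k*((V + 1)*4))*O = -35*(5 + 1)*4*(-65) = -210*4*(-65) = -35*24*(-65) = -840*(-65) = 54600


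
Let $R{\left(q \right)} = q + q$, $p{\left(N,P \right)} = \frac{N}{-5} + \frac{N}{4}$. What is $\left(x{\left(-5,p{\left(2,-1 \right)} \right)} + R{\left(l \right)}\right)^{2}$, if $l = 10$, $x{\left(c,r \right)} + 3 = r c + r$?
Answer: $\frac{6889}{25} \approx 275.56$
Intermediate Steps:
$p{\left(N,P \right)} = \frac{N}{20}$ ($p{\left(N,P \right)} = N \left(- \frac{1}{5}\right) + N \frac{1}{4} = - \frac{N}{5} + \frac{N}{4} = \frac{N}{20}$)
$x{\left(c,r \right)} = -3 + r + c r$ ($x{\left(c,r \right)} = -3 + \left(r c + r\right) = -3 + \left(c r + r\right) = -3 + \left(r + c r\right) = -3 + r + c r$)
$R{\left(q \right)} = 2 q$
$\left(x{\left(-5,p{\left(2,-1 \right)} \right)} + R{\left(l \right)}\right)^{2} = \left(\left(-3 + \frac{1}{20} \cdot 2 - 5 \cdot \frac{1}{20} \cdot 2\right) + 2 \cdot 10\right)^{2} = \left(\left(-3 + \frac{1}{10} - \frac{1}{2}\right) + 20\right)^{2} = \left(- \frac{17}{5} + 20\right)^{2} = \left(\frac{83}{5}\right)^{2} = \frac{6889}{25}$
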